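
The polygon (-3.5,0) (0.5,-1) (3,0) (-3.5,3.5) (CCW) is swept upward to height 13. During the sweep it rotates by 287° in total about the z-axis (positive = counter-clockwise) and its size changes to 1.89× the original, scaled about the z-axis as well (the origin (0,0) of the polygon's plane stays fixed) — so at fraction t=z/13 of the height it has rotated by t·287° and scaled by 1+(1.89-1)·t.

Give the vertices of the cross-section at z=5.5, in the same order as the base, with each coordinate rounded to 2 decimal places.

Cross-section at z=5.5: (2.51,-4.11) (0.82,1.30) (-2.15,3.52) (-1.60,-6.62)

t = z/height = 5.5/13 = 0.423077
s = 1 + (scale-1)·z/height = 1 + (1.89-1)·5.5/13 = 1.376538
θ = twist·z/height = 287°·5.5/13 = 121.4231° = 2.119232 rad
cos θ = -0.521353, sin θ = 0.853341 (intermediates below are computed at full precision and shown rounded to 5 d.p.)
v1: (-3.5,0) → rotate → (1.82474,-2.98669) → ×s → (2.51182,-4.11130) → (2.51,-4.11)
v2: (0.5,-1) → rotate → (0.59266,0.94802) → ×s → (0.81583,1.30499) → (0.82,1.30)
v3: (3,0) → rotate → (-1.56406,2.56002) → ×s → (-2.15299,3.52397) → (-2.15,3.52)
v4: (-3.5,3.5) → rotate → (-1.16196,-4.81143) → ×s → (-1.59948,-6.62312) → (-1.60,-6.62)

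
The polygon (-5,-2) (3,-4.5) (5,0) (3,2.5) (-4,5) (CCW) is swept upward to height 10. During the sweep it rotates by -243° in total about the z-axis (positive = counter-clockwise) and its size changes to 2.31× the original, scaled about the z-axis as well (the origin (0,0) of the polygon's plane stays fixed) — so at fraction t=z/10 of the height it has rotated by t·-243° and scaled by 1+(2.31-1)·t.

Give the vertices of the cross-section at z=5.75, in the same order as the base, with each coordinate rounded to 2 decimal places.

Cross-section at z=5.75: (4.42,8.34) (-9.11,2.62) (-6.69,-5.67) (-1.18,-6.74) (11.02,-2.15)

t = z/height = 5.75/10 = 0.575
s = 1 + (scale-1)·z/height = 1 + (2.31-1)·5.75/10 = 1.753250
θ = twist·z/height = -243°·5.75/10 = -139.7250° = -2.438661 rad
cos θ = -0.762950, sin θ = -0.646457 (intermediates below are computed at full precision and shown rounded to 5 d.p.)
v1: (-5,-2) → rotate → (2.52184,4.75819) → ×s → (4.42141,8.34229) → (4.42,8.34)
v2: (3,-4.5) → rotate → (-5.19791,1.49391) → ×s → (-9.11323,2.61919) → (-9.11,2.62)
v3: (5,0) → rotate → (-3.81475,-3.23228) → ×s → (-6.68821,-5.66700) → (-6.69,-5.67)
v4: (3,2.5) → rotate → (-0.67271,-3.84675) → ×s → (-1.17943,-6.74431) → (-1.18,-6.74)
v5: (-4,5) → rotate → (6.28409,-1.22892) → ×s → (11.01757,-2.15461) → (11.02,-2.15)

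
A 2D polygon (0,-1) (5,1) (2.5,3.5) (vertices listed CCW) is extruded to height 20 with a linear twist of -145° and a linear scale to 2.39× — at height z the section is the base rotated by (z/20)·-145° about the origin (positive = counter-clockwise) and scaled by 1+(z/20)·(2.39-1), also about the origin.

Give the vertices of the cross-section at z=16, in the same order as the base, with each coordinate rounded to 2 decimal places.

Cross-section at z=16: (-1.90,0.93) (-2.73,-10.42) (4.33,-7.99)

t = z/height = 16/20 = 0.8
s = 1 + (scale-1)·z/height = 1 + (2.39-1)·16/20 = 2.112000
θ = twist·z/height = -145°·16/20 = -116.0000° = -2.024582 rad
cos θ = -0.438371, sin θ = -0.898794 (intermediates below are computed at full precision and shown rounded to 5 d.p.)
v1: (0,-1) → rotate → (-0.89879,0.43837) → ×s → (-1.89825,0.92584) → (-1.90,0.93)
v2: (5,1) → rotate → (-1.29306,-4.93234) → ×s → (-2.73095,-10.41710) → (-2.73,-10.42)
v3: (2.5,3.5) → rotate → (2.04985,-3.78128) → ×s → (4.32929,-7.98607) → (4.33,-7.99)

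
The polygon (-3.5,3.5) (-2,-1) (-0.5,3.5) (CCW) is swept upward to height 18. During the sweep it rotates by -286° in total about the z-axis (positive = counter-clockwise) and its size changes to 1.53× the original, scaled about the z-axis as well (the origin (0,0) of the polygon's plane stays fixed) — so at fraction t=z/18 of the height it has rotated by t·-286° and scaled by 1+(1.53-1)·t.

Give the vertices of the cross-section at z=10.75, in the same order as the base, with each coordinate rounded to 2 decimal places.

Cross-section at z=10.75: (5.28,-3.81) (2.39,1.72) (1.39,-4.44)

t = z/height = 10.75/18 = 0.597222
s = 1 + (scale-1)·z/height = 1 + (1.53-1)·10.75/18 = 1.316528
θ = twist·z/height = -286°·10.75/18 = -170.8056° = -2.981119 rad
cos θ = -0.987152, sin θ = -0.159785 (intermediates below are computed at full precision and shown rounded to 5 d.p.)
v1: (-3.5,3.5) → rotate → (4.01428,-2.89578) → ×s → (5.28491,-3.81238) → (5.28,-3.81)
v2: (-2,-1) → rotate → (1.81452,1.30672) → ×s → (2.38886,1.72034) → (2.39,1.72)
v3: (-0.5,3.5) → rotate → (1.05283,-3.37514) → ×s → (1.38607,-4.44346) → (1.39,-4.44)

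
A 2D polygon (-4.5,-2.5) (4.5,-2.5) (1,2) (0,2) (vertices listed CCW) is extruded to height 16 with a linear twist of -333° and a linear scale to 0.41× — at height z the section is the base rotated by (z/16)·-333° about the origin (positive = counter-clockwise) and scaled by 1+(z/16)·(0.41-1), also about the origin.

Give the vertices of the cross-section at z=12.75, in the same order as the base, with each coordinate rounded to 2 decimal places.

Cross-section at z=12.75: (1.51,-2.27) (1.13,2.48) (-1.10,0.44) (-1.06,-0.09)

t = z/height = 12.75/16 = 0.796875
s = 1 + (scale-1)·z/height = 1 + (0.41-1)·12.75/16 = 0.529844
θ = twist·z/height = -333°·12.75/16 = -265.3594° = -4.631395 rad
cos θ = -0.080906, sin θ = 0.996722 (intermediates below are computed at full precision and shown rounded to 5 d.p.)
v1: (-4.5,-2.5) → rotate → (2.85588,-4.28298) → ×s → (1.51317,-2.26931) → (1.51,-2.27)
v2: (4.5,-2.5) → rotate → (2.12773,4.68751) → ×s → (1.12736,2.48365) → (1.13,2.48)
v3: (1,2) → rotate → (-2.07435,0.83491) → ×s → (-1.09908,0.44237) → (-1.10,0.44)
v4: (0,2) → rotate → (-1.99344,-0.16181) → ×s → (-1.05621,-0.08573) → (-1.06,-0.09)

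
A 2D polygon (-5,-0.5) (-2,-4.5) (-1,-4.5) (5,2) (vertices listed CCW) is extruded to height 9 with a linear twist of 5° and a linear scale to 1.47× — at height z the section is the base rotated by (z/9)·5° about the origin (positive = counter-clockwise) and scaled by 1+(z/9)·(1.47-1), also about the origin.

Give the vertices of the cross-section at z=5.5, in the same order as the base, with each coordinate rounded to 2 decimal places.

t = z/height = 5.5/9 = 0.611111
s = 1 + (scale-1)·z/height = 1 + (1.47-1)·5.5/9 = 1.287222
θ = twist·z/height = 5°·5.5/9 = 3.0556° = 0.053330 rad
cos θ = 0.998578, sin θ = 0.053304 (intermediates below are computed at full precision and shown rounded to 5 d.p.)
v1: (-5,-0.5) → rotate → (-4.96624,-0.76581) → ×s → (-6.39265,-0.98577) → (-6.39,-0.99)
v2: (-2,-4.5) → rotate → (-1.75729,-4.60021) → ×s → (-2.26202,-5.92149) → (-2.26,-5.92)
v3: (-1,-4.5) → rotate → (-0.75871,-4.54691) → ×s → (-0.97663,-5.85288) → (-0.98,-5.85)
v4: (5,2) → rotate → (4.88628,2.26368) → ×s → (6.28973,2.91386) → (6.29,2.91)

Cross-section at z=5.5: (-6.39,-0.99) (-2.26,-5.92) (-0.98,-5.85) (6.29,2.91)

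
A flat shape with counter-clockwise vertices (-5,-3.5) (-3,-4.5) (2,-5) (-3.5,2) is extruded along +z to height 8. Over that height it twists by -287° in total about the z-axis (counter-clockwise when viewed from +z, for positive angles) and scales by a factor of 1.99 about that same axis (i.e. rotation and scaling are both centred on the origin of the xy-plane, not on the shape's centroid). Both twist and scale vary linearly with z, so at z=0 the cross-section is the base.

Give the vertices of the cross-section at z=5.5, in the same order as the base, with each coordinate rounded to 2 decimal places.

t = z/height = 5.5/8 = 0.6875
s = 1 + (scale-1)·z/height = 1 + (1.99-1)·5.5/8 = 1.680625
θ = twist·z/height = -287°·5.5/8 = -197.3125° = -3.443753 rad
cos θ = -0.954696, sin θ = 0.297583 (intermediates below are computed at full precision and shown rounded to 5 d.p.)
v1: (-5,-3.5) → rotate → (5.81502,1.85352) → ×s → (9.77287,3.11507) → (9.77,3.12)
v2: (-3,-4.5) → rotate → (4.20321,3.40338) → ×s → (7.06402,5.71981) → (7.06,5.72)
v3: (2,-5) → rotate → (-0.42148,5.36865) → ×s → (-0.70834,9.02268) → (-0.71,9.02)
v4: (-3.5,2) → rotate → (2.74627,-2.95093) → ×s → (4.61545,-4.95941) → (4.62,-4.96)

Cross-section at z=5.5: (9.77,3.12) (7.06,5.72) (-0.71,9.02) (4.62,-4.96)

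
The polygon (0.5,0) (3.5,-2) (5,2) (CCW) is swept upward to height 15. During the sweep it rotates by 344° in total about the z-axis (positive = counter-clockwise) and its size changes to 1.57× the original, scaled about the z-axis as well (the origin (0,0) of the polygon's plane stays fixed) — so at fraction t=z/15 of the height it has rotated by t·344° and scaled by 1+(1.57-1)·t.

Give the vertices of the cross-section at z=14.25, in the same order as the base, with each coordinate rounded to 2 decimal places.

t = z/height = 14.25/15 = 0.95
s = 1 + (scale-1)·z/height = 1 + (1.57-1)·14.25/15 = 1.541500
θ = twist·z/height = 344°·14.25/15 = 326.8000° = 5.703736 rad
cos θ = 0.836764, sin θ = -0.547563 (intermediates below are computed at full precision and shown rounded to 5 d.p.)
v1: (0.5,0) → rotate → (0.41838,-0.27378) → ×s → (0.64494,-0.42203) → (0.64,-0.42)
v2: (3.5,-2) → rotate → (1.83355,-3.59000) → ×s → (2.82642,-5.53398) → (2.83,-5.53)
v3: (5,2) → rotate → (5.27895,-1.06429) → ×s → (8.13750,-1.64060) → (8.14,-1.64)

Cross-section at z=14.25: (0.64,-0.42) (2.83,-5.53) (8.14,-1.64)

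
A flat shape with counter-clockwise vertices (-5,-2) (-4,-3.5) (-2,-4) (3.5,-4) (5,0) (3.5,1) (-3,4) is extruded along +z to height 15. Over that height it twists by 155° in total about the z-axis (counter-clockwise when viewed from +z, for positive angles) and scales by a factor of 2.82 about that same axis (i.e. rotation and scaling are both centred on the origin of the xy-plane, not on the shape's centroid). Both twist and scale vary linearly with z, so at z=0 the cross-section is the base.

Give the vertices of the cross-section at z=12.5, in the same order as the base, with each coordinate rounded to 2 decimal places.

Cross-section at z=12.5: (11.85,-6.58) (13.19,-2.24) (10.98,2.46) (2.24,13.19) (-7.95,9.76) (-7.51,5.24) (-3.04,-12.21)

t = z/height = 12.5/15 = 0.833333
s = 1 + (scale-1)·z/height = 1 + (2.82-1)·12.5/15 = 2.516667
θ = twist·z/height = 155°·12.5/15 = 129.1667° = 2.254384 rad
cos θ = -0.631578, sin θ = 0.775312 (intermediates below are computed at full precision and shown rounded to 5 d.p.)
v1: (-5,-2) → rotate → (4.70852,-2.61340) → ×s → (11.84976,-6.57707) → (11.85,-6.58)
v2: (-4,-3.5) → rotate → (5.23991,-0.89072) → ×s → (13.18710,-2.24166) → (13.19,-2.24)
v3: (-2,-4) → rotate → (4.36440,0.97569) → ×s → (10.98375,2.45548) → (10.98,2.46)
v4: (3.5,-4) → rotate → (0.89072,5.23991) → ×s → (2.24166,13.18710) → (2.24,13.19)
v5: (5,0) → rotate → (-3.15789,3.87656) → ×s → (-7.94736,9.75601) → (-7.95,9.76)
v6: (3.5,1) → rotate → (-2.98584,2.08201) → ×s → (-7.51435,5.23973) → (-7.51,5.24)
v7: (-3,4) → rotate → (-1.20651,-4.85225) → ×s → (-3.03639,-12.21149) → (-3.04,-12.21)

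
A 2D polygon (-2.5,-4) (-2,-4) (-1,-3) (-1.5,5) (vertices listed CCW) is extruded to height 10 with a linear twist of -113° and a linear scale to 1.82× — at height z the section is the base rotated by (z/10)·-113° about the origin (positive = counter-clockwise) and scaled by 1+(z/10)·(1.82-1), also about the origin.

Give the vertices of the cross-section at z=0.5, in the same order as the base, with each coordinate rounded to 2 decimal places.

t = z/height = 0.5/10 = 0.05
s = 1 + (scale-1)·z/height = 1 + (1.82-1)·0.5/10 = 1.041000
θ = twist·z/height = -113°·0.5/10 = -5.6500° = -0.098611 rad
cos θ = 0.995142, sin θ = -0.098451 (intermediates below are computed at full precision and shown rounded to 5 d.p.)
v1: (-2.5,-4) → rotate → (-2.88166,-3.73444) → ×s → (-2.99981,-3.88755) → (-3.00,-3.89)
v2: (-2,-4) → rotate → (-2.38409,-3.78366) → ×s → (-2.48184,-3.93879) → (-2.48,-3.94)
v3: (-1,-3) → rotate → (-1.29050,-2.88697) → ×s → (-1.34341,-3.00534) → (-1.34,-3.01)
v4: (-1.5,5) → rotate → (-1.00046,5.12339) → ×s → (-1.04147,5.33345) → (-1.04,5.33)

Cross-section at z=0.5: (-3.00,-3.89) (-2.48,-3.94) (-1.34,-3.01) (-1.04,5.33)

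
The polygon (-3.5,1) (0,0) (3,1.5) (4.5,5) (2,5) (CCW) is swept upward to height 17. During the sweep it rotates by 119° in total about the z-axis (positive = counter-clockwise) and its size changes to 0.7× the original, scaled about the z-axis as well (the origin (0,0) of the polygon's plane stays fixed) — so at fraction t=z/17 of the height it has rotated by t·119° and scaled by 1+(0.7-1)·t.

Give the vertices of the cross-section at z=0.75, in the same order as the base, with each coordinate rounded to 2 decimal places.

t = z/height = 0.75/17 = 0.0441176
s = 1 + (scale-1)·z/height = 1 + (0.7-1)·0.75/17 = 0.986765
θ = twist·z/height = 119°·0.75/17 = 5.2500° = 0.091630 rad
cos θ = 0.995805, sin θ = 0.091502 (intermediates below are computed at full precision and shown rounded to 5 d.p.)
v1: (-3.5,1) → rotate → (-3.57682,0.67555) → ×s → (-3.52948,0.66661) → (-3.53,0.67)
v2: (0,0) → rotate → (0.00000,0.00000) → ×s → (0.00000,0.00000) → (0.00,0.00)
v3: (3,1.5) → rotate → (2.85016,1.76821) → ×s → (2.81244,1.74481) → (2.81,1.74)
v4: (4.5,5) → rotate → (4.02361,5.39078) → ×s → (3.97036,5.31943) → (3.97,5.32)
v5: (2,5) → rotate → (1.53410,5.16203) → ×s → (1.51380,5.09371) → (1.51,5.09)

Cross-section at z=0.75: (-3.53,0.67) (0.00,0.00) (2.81,1.74) (3.97,5.32) (1.51,5.09)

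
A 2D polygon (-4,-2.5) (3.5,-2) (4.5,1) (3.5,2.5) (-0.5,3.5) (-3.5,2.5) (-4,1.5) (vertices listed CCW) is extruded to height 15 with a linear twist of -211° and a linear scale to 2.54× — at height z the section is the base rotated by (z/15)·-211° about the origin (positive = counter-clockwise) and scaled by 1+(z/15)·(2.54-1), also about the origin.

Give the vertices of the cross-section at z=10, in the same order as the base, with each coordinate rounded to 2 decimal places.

t = z/height = 10/15 = 0.666667
s = 1 + (scale-1)·z/height = 1 + (2.54-1)·10/15 = 2.026667
θ = twist·z/height = -211°·10/15 = -140.6667° = -2.455096 rad
cos θ = -0.773472, sin θ = -0.633831 (intermediates below are computed at full precision and shown rounded to 5 d.p.)
v1: (-4,-2.5) → rotate → (1.50931,4.46900) → ×s → (3.05887,9.05718) → (3.06,9.06)
v2: (3.5,-2) → rotate → (-3.97481,-0.67147) → ×s → (-8.05562,-1.36084) → (-8.06,-1.36)
v3: (4.5,1) → rotate → (-2.84679,-3.62571) → ×s → (-5.76950,-7.34811) → (-5.77,-7.35)
v4: (3.5,2.5) → rotate → (-1.12257,-4.15209) → ×s → (-2.27508,-8.41490) → (-2.28,-8.41)
v5: (-0.5,3.5) → rotate → (2.60514,-2.39024) → ×s → (5.27976,-4.84421) → (5.28,-4.84)
v6: (-3.5,2.5) → rotate → (4.29173,0.28473) → ×s → (8.69790,0.57705) → (8.70,0.58)
v7: (-4,1.5) → rotate → (4.04463,1.37512) → ×s → (8.19712,2.78690) → (8.20,2.79)

Cross-section at z=10: (3.06,9.06) (-8.06,-1.36) (-5.77,-7.35) (-2.28,-8.41) (5.28,-4.84) (8.70,0.58) (8.20,2.79)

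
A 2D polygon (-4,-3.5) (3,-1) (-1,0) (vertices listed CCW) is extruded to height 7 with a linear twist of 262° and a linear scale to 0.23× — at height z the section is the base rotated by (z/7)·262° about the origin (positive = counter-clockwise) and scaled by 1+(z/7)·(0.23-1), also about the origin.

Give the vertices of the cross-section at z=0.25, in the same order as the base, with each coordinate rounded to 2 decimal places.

t = z/height = 0.25/7 = 0.0357143
s = 1 + (scale-1)·z/height = 1 + (0.23-1)·0.25/7 = 0.972500
θ = twist·z/height = 262°·0.25/7 = 9.3571° = 0.163313 rad
cos θ = 0.986694, sin θ = 0.162588 (intermediates below are computed at full precision and shown rounded to 5 d.p.)
v1: (-4,-3.5) → rotate → (-3.37772,-4.10378) → ×s → (-3.28483,-3.99093) → (-3.28,-3.99)
v2: (3,-1) → rotate → (3.12267,-0.49893) → ×s → (3.03680,-0.48521) → (3.04,-0.49)
v3: (-1,0) → rotate → (-0.98669,-0.16259) → ×s → (-0.95956,-0.15812) → (-0.96,-0.16)

Cross-section at z=0.25: (-3.28,-3.99) (3.04,-0.49) (-0.96,-0.16)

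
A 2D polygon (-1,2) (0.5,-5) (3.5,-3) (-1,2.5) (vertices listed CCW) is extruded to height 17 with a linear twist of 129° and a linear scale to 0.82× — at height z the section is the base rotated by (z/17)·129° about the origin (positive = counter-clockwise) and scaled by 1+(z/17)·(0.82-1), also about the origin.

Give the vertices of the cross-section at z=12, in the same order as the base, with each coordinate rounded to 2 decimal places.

Cross-section at z=12: (-1.73,-0.91) (4.36,0.52) (2.56,3.10) (-2.17,-0.91)

t = z/height = 12/17 = 0.705882
s = 1 + (scale-1)·z/height = 1 + (0.82-1)·12/17 = 0.872941
θ = twist·z/height = 129°·12/17 = 91.0588° = 1.589276 rad
cos θ = -0.018479, sin θ = 0.999829 (intermediates below are computed at full precision and shown rounded to 5 d.p.)
v1: (-1,2) → rotate → (-1.98118,-1.03679) → ×s → (-1.72945,-0.90505) → (-1.73,-0.91)
v2: (0.5,-5) → rotate → (4.98991,0.59231) → ×s → (4.35590,0.51705) → (4.36,0.52)
v3: (3.5,-3) → rotate → (2.93481,3.55484) → ×s → (2.56192,3.10317) → (2.56,3.10)
v4: (-1,2.5) → rotate → (-2.48109,-1.04603) → ×s → (-2.16585,-0.91312) → (-2.17,-0.91)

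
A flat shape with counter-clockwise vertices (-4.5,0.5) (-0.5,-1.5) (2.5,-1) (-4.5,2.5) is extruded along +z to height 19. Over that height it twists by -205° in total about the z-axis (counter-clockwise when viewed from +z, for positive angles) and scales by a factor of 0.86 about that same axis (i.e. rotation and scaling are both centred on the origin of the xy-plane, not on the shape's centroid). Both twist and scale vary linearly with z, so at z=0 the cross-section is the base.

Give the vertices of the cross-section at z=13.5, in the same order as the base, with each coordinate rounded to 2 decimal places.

Cross-section at z=13.5: (3.60,1.91) (-0.39,1.37) (-2.37,-0.53) (4.62,0.43)

t = z/height = 13.5/19 = 0.710526
s = 1 + (scale-1)·z/height = 1 + (0.86-1)·13.5/19 = 0.900526
θ = twist·z/height = -205°·13.5/19 = -145.6579° = -2.542210 rad
cos θ = -0.825684, sin θ = -0.564133 (intermediates below are computed at full precision and shown rounded to 5 d.p.)
v1: (-4.5,0.5) → rotate → (3.99764,2.12576) → ×s → (3.59998,1.91430) → (3.60,1.91)
v2: (-0.5,-1.5) → rotate → (-0.43336,1.52059) → ×s → (-0.39025,1.36933) → (-0.39,1.37)
v3: (2.5,-1) → rotate → (-2.62834,-0.58465) → ×s → (-2.36689,-0.52649) → (-2.37,-0.53)
v4: (-4.5,2.5) → rotate → (5.12591,0.47439) → ×s → (4.61602,0.42720) → (4.62,0.43)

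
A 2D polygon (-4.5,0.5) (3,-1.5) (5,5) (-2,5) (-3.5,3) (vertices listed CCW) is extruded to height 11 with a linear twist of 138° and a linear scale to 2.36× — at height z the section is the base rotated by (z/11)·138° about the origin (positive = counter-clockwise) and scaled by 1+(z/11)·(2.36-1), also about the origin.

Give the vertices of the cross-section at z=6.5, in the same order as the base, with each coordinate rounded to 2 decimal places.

t = z/height = 6.5/11 = 0.590909
s = 1 + (scale-1)·z/height = 1 + (2.36-1)·6.5/11 = 1.803636
θ = twist·z/height = 138°·6.5/11 = 81.5455° = 1.423237 rad
cos θ = 0.147025, sin θ = 0.989133 (intermediates below are computed at full precision and shown rounded to 5 d.p.)
v1: (-4.5,0.5) → rotate → (-1.15618,-4.37759) → ×s → (-2.08532,-7.89557) → (-2.09,-7.90)
v2: (3,-1.5) → rotate → (1.92477,2.74686) → ×s → (3.47159,4.95434) → (3.47,4.95)
v3: (5,5) → rotate → (-4.21054,5.68079) → ×s → (-7.59428,10.24608) → (-7.59,10.25)
v4: (-2,5) → rotate → (-5.23971,-1.24314) → ×s → (-9.45054,-2.24218) → (-9.45,-2.24)
v5: (-3.5,3) → rotate → (-3.48199,-3.02089) → ×s → (-6.28023,-5.44859) → (-6.28,-5.45)

Cross-section at z=6.5: (-2.09,-7.90) (3.47,4.95) (-7.59,10.25) (-9.45,-2.24) (-6.28,-5.45)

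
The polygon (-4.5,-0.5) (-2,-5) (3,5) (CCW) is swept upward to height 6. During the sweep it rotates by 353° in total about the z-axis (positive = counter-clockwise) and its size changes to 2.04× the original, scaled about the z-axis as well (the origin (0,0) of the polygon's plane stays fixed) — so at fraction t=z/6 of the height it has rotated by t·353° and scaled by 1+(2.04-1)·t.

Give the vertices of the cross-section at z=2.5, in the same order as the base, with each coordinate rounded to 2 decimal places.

t = z/height = 2.5/6 = 0.416667
s = 1 + (scale-1)·z/height = 1 + (2.04-1)·2.5/6 = 1.433333
θ = twist·z/height = 353°·2.5/6 = 147.0833° = 2.567088 rad
cos θ = -0.839462, sin θ = 0.543419 (intermediates below are computed at full precision and shown rounded to 5 d.p.)
v1: (-4.5,-0.5) → rotate → (4.04929,-2.02565) → ×s → (5.80398,-2.90344) → (5.80,-2.90)
v2: (-2,-5) → rotate → (4.39602,3.11047) → ×s → (6.30096,4.45834) → (6.30,4.46)
v3: (3,5) → rotate → (-5.23548,-2.56705) → ×s → (-7.50419,-3.67944) → (-7.50,-3.68)

Cross-section at z=2.5: (5.80,-2.90) (6.30,4.46) (-7.50,-3.68)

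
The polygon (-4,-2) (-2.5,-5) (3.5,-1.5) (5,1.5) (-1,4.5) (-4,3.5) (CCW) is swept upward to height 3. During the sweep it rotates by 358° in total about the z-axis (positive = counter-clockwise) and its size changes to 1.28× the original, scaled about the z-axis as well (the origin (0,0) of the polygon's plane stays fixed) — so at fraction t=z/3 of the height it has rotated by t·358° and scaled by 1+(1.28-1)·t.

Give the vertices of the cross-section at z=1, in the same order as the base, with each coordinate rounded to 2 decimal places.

t = z/height = 1/3 = 0.333333
s = 1 + (scale-1)·z/height = 1 + (1.28-1)·1/3 = 1.093333
θ = twist·z/height = 358°·1/3 = 119.3333° = 2.082760 rad
cos θ = -0.489890, sin θ = 0.871784 (intermediates below are computed at full precision and shown rounded to 5 d.p.)
v1: (-4,-2) → rotate → (3.70313,-2.50736) → ×s → (4.04875,-2.74138) → (4.05,-2.74)
v2: (-2.5,-5) → rotate → (5.58365,0.26999) → ×s → (6.10479,0.29519) → (6.10,0.30)
v3: (3.5,-1.5) → rotate → (-0.40694,3.78608) → ×s → (-0.44492,4.13945) → (-0.44,4.14)
v4: (5,1.5) → rotate → (-3.75713,3.62409) → ×s → (-4.10779,3.96234) → (-4.11,3.96)
v5: (-1,4.5) → rotate → (-3.43314,-3.07629) → ×s → (-3.75357,-3.36341) → (-3.75,-3.36)
v6: (-4,3.5) → rotate → (-1.09169,-5.20175) → ×s → (-1.19358,-5.68725) → (-1.19,-5.69)

Cross-section at z=1: (4.05,-2.74) (6.10,0.30) (-0.44,4.14) (-4.11,3.96) (-3.75,-3.36) (-1.19,-5.69)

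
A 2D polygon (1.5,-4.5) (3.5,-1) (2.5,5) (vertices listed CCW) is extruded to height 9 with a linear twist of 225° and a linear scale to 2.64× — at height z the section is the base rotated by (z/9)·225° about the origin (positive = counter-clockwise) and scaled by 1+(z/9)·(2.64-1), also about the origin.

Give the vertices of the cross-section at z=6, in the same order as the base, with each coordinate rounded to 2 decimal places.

t = z/height = 6/9 = 0.666667
s = 1 + (scale-1)·z/height = 1 + (2.64-1)·6/9 = 2.093333
θ = twist·z/height = 225°·6/9 = 150.0000° = 2.617994 rad
cos θ = -0.866025, sin θ = 0.500000 (intermediates below are computed at full precision and shown rounded to 5 d.p.)
v1: (1.5,-4.5) → rotate → (0.95096,4.64711) → ×s → (1.99068,9.72796) → (1.99,9.73)
v2: (3.5,-1) → rotate → (-2.53109,2.61603) → ×s → (-5.29841,5.47621) → (-5.30,5.48)
v3: (2.5,5) → rotate → (-4.66506,-3.08013) → ×s → (-9.76553,-6.44773) → (-9.77,-6.45)

Cross-section at z=6: (1.99,9.73) (-5.30,5.48) (-9.77,-6.45)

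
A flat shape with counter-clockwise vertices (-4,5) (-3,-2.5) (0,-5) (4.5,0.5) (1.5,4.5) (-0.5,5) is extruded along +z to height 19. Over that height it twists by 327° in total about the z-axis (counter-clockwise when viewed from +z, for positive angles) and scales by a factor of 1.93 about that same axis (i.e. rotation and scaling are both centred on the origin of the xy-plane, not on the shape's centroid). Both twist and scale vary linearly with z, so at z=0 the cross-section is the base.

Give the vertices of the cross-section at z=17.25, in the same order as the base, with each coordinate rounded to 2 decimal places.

t = z/height = 17.25/19 = 0.907895
s = 1 + (scale-1)·z/height = 1 + (1.93-1)·17.25/19 = 1.844342
θ = twist·z/height = 327°·17.25/19 = 296.8816° = 5.181561 rad
cos θ = 0.452148, sin θ = -0.891943 (intermediates below are computed at full precision and shown rounded to 5 d.p.)
v1: (-4,5) → rotate → (2.65112,5.82851) → ×s → (4.88958,10.74977) → (4.89,10.75)
v2: (-3,-2.5) → rotate → (-3.58630,1.54546) → ×s → (-6.61437,2.85035) → (-6.61,2.85)
v3: (0,-5) → rotate → (-4.45971,-2.26074) → ×s → (-8.22524,-4.16958) → (-8.23,-4.17)
v4: (4.5,0.5) → rotate → (2.48064,-3.78767) → ×s → (4.57514,-6.98576) → (4.58,-6.99)
v5: (1.5,4.5) → rotate → (4.69197,0.69675) → ×s → (8.65359,1.28505) → (8.65,1.29)
v6: (-0.5,5) → rotate → (4.23364,2.70671) → ×s → (7.80828,4.99210) → (7.81,4.99)

Cross-section at z=17.25: (4.89,10.75) (-6.61,2.85) (-8.23,-4.17) (4.58,-6.99) (8.65,1.29) (7.81,4.99)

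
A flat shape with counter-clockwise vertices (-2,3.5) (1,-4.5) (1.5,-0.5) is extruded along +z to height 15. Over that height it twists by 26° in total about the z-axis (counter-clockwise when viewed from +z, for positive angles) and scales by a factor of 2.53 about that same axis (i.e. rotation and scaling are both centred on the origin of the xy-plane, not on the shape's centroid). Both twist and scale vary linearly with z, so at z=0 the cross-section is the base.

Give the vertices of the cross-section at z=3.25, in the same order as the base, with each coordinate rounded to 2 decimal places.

Cross-section at z=3.25: (-3.11,4.38) (1.91,-5.83) (2.05,-0.47)

t = z/height = 3.25/15 = 0.216667
s = 1 + (scale-1)·z/height = 1 + (2.53-1)·3.25/15 = 1.331500
θ = twist·z/height = 26°·3.25/15 = 5.6333° = 0.098320 rad
cos θ = 0.995170, sin θ = 0.098162 (intermediates below are computed at full precision and shown rounded to 5 d.p.)
v1: (-2,3.5) → rotate → (-2.33391,3.28677) → ×s → (-3.10760,4.37634) → (-3.11,4.38)
v2: (1,-4.5) → rotate → (1.43690,-4.38011) → ×s → (1.91323,-5.83211) → (1.91,-5.83)
v3: (1.5,-0.5) → rotate → (1.54184,-0.35034) → ×s → (2.05296,-0.46648) → (2.05,-0.47)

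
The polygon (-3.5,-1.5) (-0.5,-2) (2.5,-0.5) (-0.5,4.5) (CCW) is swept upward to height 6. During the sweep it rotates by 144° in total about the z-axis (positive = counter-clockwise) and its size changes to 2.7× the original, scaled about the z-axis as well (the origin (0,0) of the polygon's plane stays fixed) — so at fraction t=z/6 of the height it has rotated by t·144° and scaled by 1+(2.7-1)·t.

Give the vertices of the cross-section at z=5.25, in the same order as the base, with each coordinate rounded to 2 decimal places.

Cross-section at z=5.25: (8.14,-4.85) (4.76,1.92) (-2.65,5.76) (-8.32,-7.59)

t = z/height = 5.25/6 = 0.875
s = 1 + (scale-1)·z/height = 1 + (2.7-1)·5.25/6 = 2.487500
θ = twist·z/height = 144°·5.25/6 = 126.0000° = 2.199115 rad
cos θ = -0.587785, sin θ = 0.809017 (intermediates below are computed at full precision and shown rounded to 5 d.p.)
v1: (-3.5,-1.5) → rotate → (3.27077,-1.94988) → ×s → (8.13605,-4.85033) → (8.14,-4.85)
v2: (-0.5,-2) → rotate → (1.91193,0.77106) → ×s → (4.75592,1.91802) → (4.76,1.92)
v3: (2.5,-0.5) → rotate → (-1.06495,2.31644) → ×s → (-2.64907,5.76213) → (-2.65,5.76)
v4: (-0.5,4.5) → rotate → (-3.34668,-3.04954) → ×s → (-8.32488,-7.58574) → (-8.32,-7.59)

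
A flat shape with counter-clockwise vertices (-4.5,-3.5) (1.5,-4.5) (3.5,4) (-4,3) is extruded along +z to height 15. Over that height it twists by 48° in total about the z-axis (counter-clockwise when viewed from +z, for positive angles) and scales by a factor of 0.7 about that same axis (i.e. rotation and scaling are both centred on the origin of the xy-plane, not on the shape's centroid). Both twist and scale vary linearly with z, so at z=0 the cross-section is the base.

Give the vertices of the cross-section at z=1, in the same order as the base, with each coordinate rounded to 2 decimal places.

t = z/height = 1/15 = 0.0666667
s = 1 + (scale-1)·z/height = 1 + (0.7-1)·1/15 = 0.980000
θ = twist·z/height = 48°·1/15 = 3.2000° = 0.055851 rad
cos θ = 0.998441, sin θ = 0.055822 (intermediates below are computed at full precision and shown rounded to 5 d.p.)
v1: (-4.5,-3.5) → rotate → (-4.29761,-3.74574) → ×s → (-4.21166,-3.67082) → (-4.21,-3.67)
v2: (1.5,-4.5) → rotate → (1.74886,-4.40925) → ×s → (1.71388,-4.32107) → (1.71,-4.32)
v3: (3.5,4) → rotate → (3.27126,4.18914) → ×s → (3.20583,4.10536) → (3.21,4.11)
v4: (-4,3) → rotate → (-4.16123,2.77204) → ×s → (-4.07800,2.71660) → (-4.08,2.72)

Cross-section at z=1: (-4.21,-3.67) (1.71,-4.32) (3.21,4.11) (-4.08,2.72)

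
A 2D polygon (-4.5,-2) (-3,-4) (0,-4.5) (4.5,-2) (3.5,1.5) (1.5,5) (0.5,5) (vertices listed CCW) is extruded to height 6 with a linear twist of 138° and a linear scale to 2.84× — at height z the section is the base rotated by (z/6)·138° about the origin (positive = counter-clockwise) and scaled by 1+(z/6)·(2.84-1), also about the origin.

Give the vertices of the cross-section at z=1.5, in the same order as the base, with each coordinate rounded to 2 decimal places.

t = z/height = 1.5/6 = 0.25
s = 1 + (scale-1)·z/height = 1 + (2.84-1)·1.5/6 = 1.460000
θ = twist·z/height = 138°·1.5/6 = 34.5000° = 0.602139 rad
cos θ = 0.824126, sin θ = 0.566406 (intermediates below are computed at full precision and shown rounded to 5 d.p.)
v1: (-4.5,-2) → rotate → (-2.57576,-4.19708) → ×s → (-3.76060,-6.12774) → (-3.76,-6.13)
v2: (-3,-4) → rotate → (-0.20675,-4.99572) → ×s → (-0.30186,-7.29376) → (-0.30,-7.29)
v3: (0,-4.5) → rotate → (2.54883,-3.70857) → ×s → (3.72129,-5.41451) → (3.72,-5.41)
v4: (4.5,-2) → rotate → (4.84138,0.90058) → ×s → (7.06842,1.31484) → (7.07,1.31)
v5: (3.5,1.5) → rotate → (2.03483,3.21861) → ×s → (2.97086,4.69917) → (2.97,4.70)
v6: (1.5,5) → rotate → (-1.59584,4.97024) → ×s → (-2.32993,7.25655) → (-2.33,7.26)
v7: (0.5,5) → rotate → (-2.41997,4.40383) → ×s → (-3.53315,6.42960) → (-3.53,6.43)

Cross-section at z=1.5: (-3.76,-6.13) (-0.30,-7.29) (3.72,-5.41) (7.07,1.31) (2.97,4.70) (-2.33,7.26) (-3.53,6.43)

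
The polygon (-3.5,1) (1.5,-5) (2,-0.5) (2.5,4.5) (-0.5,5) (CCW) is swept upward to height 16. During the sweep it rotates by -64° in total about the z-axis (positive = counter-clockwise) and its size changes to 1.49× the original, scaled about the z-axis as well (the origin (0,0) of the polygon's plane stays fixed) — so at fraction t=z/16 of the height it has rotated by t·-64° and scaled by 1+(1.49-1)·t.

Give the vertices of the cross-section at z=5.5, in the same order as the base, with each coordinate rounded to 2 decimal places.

t = z/height = 5.5/16 = 0.34375
s = 1 + (scale-1)·z/height = 1 + (1.49-1)·5.5/16 = 1.168438
θ = twist·z/height = -64°·5.5/16 = -22.0000° = -0.383972 rad
cos θ = 0.927184, sin θ = -0.374607 (intermediates below are computed at full precision and shown rounded to 5 d.p.)
v1: (-3.5,1) → rotate → (-2.87054,2.23831) → ×s → (-3.35404,2.61532) → (-3.35,2.62)
v2: (1.5,-5) → rotate → (-0.48226,-5.19783) → ×s → (-0.56349,-6.07334) → (-0.56,-6.07)
v3: (2,-0.5) → rotate → (1.66706,-1.21281) → ×s → (1.94786,-1.41709) → (1.95,-1.42)
v4: (2.5,4.5) → rotate → (4.00369,3.23581) → ×s → (4.67806,3.78084) → (4.68,3.78)
v5: (-0.5,5) → rotate → (1.40944,4.82322) → ×s → (1.64684,5.63563) → (1.65,5.64)

Cross-section at z=5.5: (-3.35,2.62) (-0.56,-6.07) (1.95,-1.42) (4.68,3.78) (1.65,5.64)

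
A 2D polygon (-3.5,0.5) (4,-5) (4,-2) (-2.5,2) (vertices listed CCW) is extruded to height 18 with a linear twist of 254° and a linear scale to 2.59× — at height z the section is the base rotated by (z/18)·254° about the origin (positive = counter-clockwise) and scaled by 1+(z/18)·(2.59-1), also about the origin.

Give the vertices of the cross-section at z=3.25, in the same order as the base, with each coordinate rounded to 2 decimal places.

Cross-section at z=3.25: (-3.60,-2.78) (8.20,-0.79) (5.43,1.90) (-4.09,-0.52)

t = z/height = 3.25/18 = 0.180556
s = 1 + (scale-1)·z/height = 1 + (2.59-1)·3.25/18 = 1.287083
θ = twist·z/height = 254°·3.25/18 = 45.8611° = 0.800427 rad
cos θ = 0.696400, sin θ = 0.717654 (intermediates below are computed at full precision and shown rounded to 5 d.p.)
v1: (-3.5,0.5) → rotate → (-2.79623,-2.16359) → ×s → (-3.59898,-2.78472) → (-3.60,-2.78)
v2: (4,-5) → rotate → (6.37387,-0.61139) → ×s → (8.20370,-0.78690) → (8.20,-0.79)
v3: (4,-2) → rotate → (4.22091,1.47782) → ×s → (5.43266,1.90207) → (5.43,1.90)
v4: (-2.5,2) → rotate → (-3.17631,-0.40133) → ×s → (-4.08817,-0.51655) → (-4.09,-0.52)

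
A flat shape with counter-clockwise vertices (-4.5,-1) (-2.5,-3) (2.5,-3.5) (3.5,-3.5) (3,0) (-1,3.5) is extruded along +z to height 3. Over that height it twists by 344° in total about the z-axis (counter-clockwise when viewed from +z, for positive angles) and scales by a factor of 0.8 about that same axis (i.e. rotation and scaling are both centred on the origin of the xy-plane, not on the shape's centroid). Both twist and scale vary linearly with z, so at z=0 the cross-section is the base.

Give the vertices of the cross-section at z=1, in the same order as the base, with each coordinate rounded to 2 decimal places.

t = z/height = 1/3 = 0.333333
s = 1 + (scale-1)·z/height = 1 + (0.8-1)·1/3 = 0.933333
θ = twist·z/height = 344°·1/3 = 114.6667° = 2.001311 rad
cos θ = -0.417338, sin θ = 0.908751 (intermediates below are computed at full precision and shown rounded to 5 d.p.)
v1: (-4.5,-1) → rotate → (2.78677,-3.67204) → ×s → (2.60099,-3.42724) → (2.60,-3.43)
v2: (-2.5,-3) → rotate → (3.76960,-1.01986) → ×s → (3.51829,-0.95187) → (3.52,-0.95)
v3: (2.5,-3.5) → rotate → (2.13728,3.73256) → ×s → (1.99480,3.48372) → (1.99,3.48)
v4: (3.5,-3.5) → rotate → (1.71994,4.64131) → ×s → (1.60528,4.33189) → (1.61,4.33)
v5: (3,0) → rotate → (-1.25202,2.72625) → ×s → (-1.16855,2.54450) → (-1.17,2.54)
v6: (-1,3.5) → rotate → (-2.76329,-2.36944) → ×s → (-2.57907,-2.21147) → (-2.58,-2.21)

Cross-section at z=1: (2.60,-3.43) (3.52,-0.95) (1.99,3.48) (1.61,4.33) (-1.17,2.54) (-2.58,-2.21)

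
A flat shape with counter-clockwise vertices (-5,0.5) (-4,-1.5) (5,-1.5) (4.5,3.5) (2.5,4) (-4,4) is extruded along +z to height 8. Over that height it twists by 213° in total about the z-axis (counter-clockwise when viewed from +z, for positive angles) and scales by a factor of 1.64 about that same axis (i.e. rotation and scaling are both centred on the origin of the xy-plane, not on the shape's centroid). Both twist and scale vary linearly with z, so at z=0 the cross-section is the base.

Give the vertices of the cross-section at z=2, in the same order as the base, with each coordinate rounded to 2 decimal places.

t = z/height = 2/8 = 0.25
s = 1 + (scale-1)·z/height = 1 + (1.64-1)·2/8 = 1.160000
θ = twist·z/height = 213°·2/8 = 53.2500° = 0.929388 rad
cos θ = 0.598325, sin θ = 0.801254 (intermediates below are computed at full precision and shown rounded to 5 d.p.)
v1: (-5,0.5) → rotate → (-3.39225,-3.70711) → ×s → (-3.93501,-4.30024) → (-3.94,-4.30)
v2: (-4,-1.5) → rotate → (-1.19142,-4.10250) → ×s → (-1.38204,-4.75890) → (-1.38,-4.76)
v3: (5,-1.5) → rotate → (4.19350,3.10878) → ×s → (4.86446,3.60619) → (4.86,3.61)
v4: (4.5,3.5) → rotate → (-0.11193,5.69978) → ×s → (-0.12984,6.61174) → (-0.13,6.61)
v5: (2.5,4) → rotate → (-1.70920,4.39643) → ×s → (-1.98268,5.09986) → (-1.98,5.10)
v6: (-4,4) → rotate → (-5.59831,-0.81172) → ×s → (-6.49404,-0.94159) → (-6.49,-0.94)

Cross-section at z=2: (-3.94,-4.30) (-1.38,-4.76) (4.86,3.61) (-0.13,6.61) (-1.98,5.10) (-6.49,-0.94)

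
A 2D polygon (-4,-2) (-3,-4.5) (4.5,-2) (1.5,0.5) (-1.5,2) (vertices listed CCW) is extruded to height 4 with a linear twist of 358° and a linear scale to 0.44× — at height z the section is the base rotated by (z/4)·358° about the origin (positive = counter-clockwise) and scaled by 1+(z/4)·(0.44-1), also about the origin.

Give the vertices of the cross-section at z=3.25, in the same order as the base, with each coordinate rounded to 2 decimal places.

Cross-section at z=3.25: (-1.80,1.65) (-2.87,0.65) (-0.14,-2.68) (0.55,-0.67) (0.73,1.15)

t = z/height = 3.25/4 = 0.8125
s = 1 + (scale-1)·z/height = 1 + (0.44-1)·3.25/4 = 0.545000
θ = twist·z/height = 358°·3.25/4 = 290.8750° = 5.076726 rad
cos θ = 0.356330, sin θ = -0.934360 (intermediates below are computed at full precision and shown rounded to 5 d.p.)
v1: (-4,-2) → rotate → (-3.29404,3.02478) → ×s → (-1.79525,1.64850) → (-1.80,1.65)
v2: (-3,-4.5) → rotate → (-5.27361,1.19959) → ×s → (-2.87412,0.65378) → (-2.87,0.65)
v3: (4.5,-2) → rotate → (-0.26523,-4.91728) → ×s → (-0.14455,-2.67992) → (-0.14,-2.68)
v4: (1.5,0.5) → rotate → (1.00168,-1.22337) → ×s → (0.54591,-0.66674) → (0.55,-0.67)
v5: (-1.5,2) → rotate → (1.33422,2.11420) → ×s → (0.72715,1.15224) → (0.73,1.15)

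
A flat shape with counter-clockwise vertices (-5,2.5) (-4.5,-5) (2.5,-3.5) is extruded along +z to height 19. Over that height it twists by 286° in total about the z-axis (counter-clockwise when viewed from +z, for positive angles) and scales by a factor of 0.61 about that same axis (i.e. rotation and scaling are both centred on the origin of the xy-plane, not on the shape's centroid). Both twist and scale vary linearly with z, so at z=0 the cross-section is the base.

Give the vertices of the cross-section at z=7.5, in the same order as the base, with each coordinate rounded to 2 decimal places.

Cross-section at z=7.5: (-0.30,-4.72) (5.38,-1.86) (1.91,3.10)

t = z/height = 7.5/19 = 0.394737
s = 1 + (scale-1)·z/height = 1 + (0.61-1)·7.5/19 = 0.846053
θ = twist·z/height = 286°·7.5/19 = 112.8947° = 1.970385 rad
cos θ = -0.389039, sin θ = 0.921221 (intermediates below are computed at full precision and shown rounded to 5 d.p.)
v1: (-5,2.5) → rotate → (-0.35786,-5.57870) → ×s → (-0.30277,-4.71988) → (-0.30,-4.72)
v2: (-4.5,-5) → rotate → (6.35678,-2.20030) → ×s → (5.37817,-1.86157) → (5.38,-1.86)
v3: (2.5,-3.5) → rotate → (2.25168,3.66469) → ×s → (1.90504,3.10052) → (1.91,3.10)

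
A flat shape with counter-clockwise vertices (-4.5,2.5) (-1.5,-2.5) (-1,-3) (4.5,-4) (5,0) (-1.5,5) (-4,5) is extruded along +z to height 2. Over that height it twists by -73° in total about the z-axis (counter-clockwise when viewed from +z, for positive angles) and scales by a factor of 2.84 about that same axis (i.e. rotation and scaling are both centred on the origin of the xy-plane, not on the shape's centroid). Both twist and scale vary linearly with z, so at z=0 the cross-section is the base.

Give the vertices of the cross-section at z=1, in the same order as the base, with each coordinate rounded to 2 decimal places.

t = z/height = 1/2 = 0.5
s = 1 + (scale-1)·z/height = 1 + (2.84-1)·1/2 = 1.920000
θ = twist·z/height = -73°·1/2 = -36.5000° = -0.637045 rad
cos θ = 0.803857, sin θ = -0.594823 (intermediates below are computed at full precision and shown rounded to 5 d.p.)
v1: (-4.5,2.5) → rotate → (-2.13030,4.68634) → ×s → (-4.09017,8.99778) → (-4.09,9.00)
v2: (-1.5,-2.5) → rotate → (-2.69284,-1.11741) → ×s → (-5.17026,-2.14542) → (-5.17,-2.15)
v3: (-1,-3) → rotate → (-2.58833,-1.81675) → ×s → (-4.96958,-3.48816) → (-4.97,-3.49)
v4: (4.5,-4) → rotate → (1.23806,-5.89213) → ×s → (2.37708,-11.31289) → (2.38,-11.31)
v5: (5,0) → rotate → (4.01928,-2.97411) → ×s → (7.71703,-5.71030) → (7.72,-5.71)
v6: (-1.5,5) → rotate → (1.76833,4.91152) → ×s → (3.39519,9.43012) → (3.40,9.43)
v7: (-4,5) → rotate → (-0.24131,6.39858) → ×s → (-0.46332,12.28526) → (-0.46,12.29)

Cross-section at z=1: (-4.09,9.00) (-5.17,-2.15) (-4.97,-3.49) (2.38,-11.31) (7.72,-5.71) (3.40,9.43) (-0.46,12.29)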